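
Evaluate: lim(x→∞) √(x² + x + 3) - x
This is an ∞-∞ indeterminate form.

Combine fractions or rationalize to convert ∞-∞ to 0/0 form:
  lim(x→∞) √(x² + x + 3) - x = 1/2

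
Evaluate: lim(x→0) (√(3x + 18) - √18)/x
This is a standard limit.

Factor or rationalize the expression:
  lim(x→0) (√(3x + 18) - √18)/x = sqrt(2)/4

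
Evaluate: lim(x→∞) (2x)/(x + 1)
This is an ∞/∞ indeterminate form.

Apply L'Hôpital's rule: differentiate numerator and denominator separately.
  f(x) = 2·x   ⇒   f'(x) = 2
  g(x) = x + 1   ⇒   g'(x) = 1
  lim(x→∞) f'(x)/g'(x) = lim(x→∞) (2)/(1)
  = 2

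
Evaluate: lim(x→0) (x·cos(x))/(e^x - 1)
This is a 0/0 indeterminate form.

Apply L'Hôpital's rule: differentiate numerator and denominator separately.
  f(x) = x·cos(x)   ⇒   f'(x) = -x·sin(x) + cos(x)
  g(x) = e^(x) - 1   ⇒   g'(x) = e^(x)
  lim(x→0) f'(x)/g'(x) = lim(x→0) (-x·sin(x) + cos(x))/(e^(x))
  = 1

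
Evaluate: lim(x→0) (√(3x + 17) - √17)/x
This is a standard limit.

Factor or rationalize the expression:
  lim(x→0) (√(3x + 17) - √17)/x = 3·sqrt(17)/34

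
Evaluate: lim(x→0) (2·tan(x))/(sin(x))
This is a 0/0 indeterminate form.

Apply L'Hôpital's rule: differentiate numerator and denominator separately.
  f(x) = 2·tan(x)   ⇒   f'(x) = 2·tan(x)^2 + 2
  g(x) = sin(x)   ⇒   g'(x) = cos(x)
  lim(x→0) f'(x)/g'(x) = lim(x→0) (2·tan(x)^2 + 2)/(cos(x))
  = 2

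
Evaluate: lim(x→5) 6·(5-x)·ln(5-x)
This is a 0·∞ indeterminate form.

Rewrite 0·∞ as a quotient (0/0 or ∞/∞ form), then apply L'Hôpital's rule:
  lim(x→5) 6·(5-x)·ln(5-x) = 0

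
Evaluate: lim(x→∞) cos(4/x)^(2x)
This is an exponential indeterminate form.

For exponential indeterminate forms, take the natural log:
  Let L = lim(x→∞) cos(4/x)^(2x)
  Then ln(L) = lim(x→∞) [exponent × ln(base)]
  Evaluate using L'Hôpital or standard limits, then exponentiate.
  L = 1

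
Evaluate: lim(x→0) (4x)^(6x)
This is an exponential indeterminate form.

For exponential indeterminate forms, take the natural log:
  Let L = lim(x→0) (4x)^(6x)
  Then ln(L) = lim(x→0) [exponent × ln(base)]
  Evaluate using L'Hôpital or standard limits, then exponentiate.
  L = 1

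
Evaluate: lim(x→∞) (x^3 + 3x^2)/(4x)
This is an ∞/∞ indeterminate form.

Apply L'Hôpital's rule: differentiate numerator and denominator separately.
  f(x) = x^3 + 3·x^2   ⇒   f'(x) = 3·x^2 + 6·x
  g(x) = 4·x   ⇒   g'(x) = 4
  lim(x→∞) f'(x)/g'(x) = lim(x→∞) (3·x^2 + 6·x)/(4)
  = ∞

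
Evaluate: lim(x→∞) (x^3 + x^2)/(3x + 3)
This is an ∞/∞ indeterminate form.

Apply L'Hôpital's rule: differentiate numerator and denominator separately.
  f(x) = x^3 + x^2   ⇒   f'(x) = 3·x^2 + 2·x
  g(x) = 3·x + 3   ⇒   g'(x) = 3
  lim(x→∞) f'(x)/g'(x) = lim(x→∞) (3·x^2 + 2·x)/(3)
  = ∞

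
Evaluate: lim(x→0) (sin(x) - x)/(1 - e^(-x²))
This is a 0/0 indeterminate form.

Apply L'Hôpital's rule: differentiate numerator and denominator separately.
  f(x) = -x + sin(x)   ⇒   f'(x) = cos(x) - 1
  g(x) = 1 - e^(-x^2)   ⇒   g'(x) = 2·x·e^(-x^2)
  lim(x→0) f'(x)/g'(x) = lim(x→0) (cos(x) - 1)/(2·x·e^(-x^2))
  = 0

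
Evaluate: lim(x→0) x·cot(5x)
This is a 0·∞ indeterminate form.

Rewrite 0·∞ as a quotient (0/0 or ∞/∞ form), then apply L'Hôpital's rule:
  lim(x→0) x·cot(5x) = 1/5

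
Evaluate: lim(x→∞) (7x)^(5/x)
This is an exponential indeterminate form.

For exponential indeterminate forms, take the natural log:
  Let L = lim(x→∞) (7x)^(5/x)
  Then ln(L) = lim(x→∞) [exponent × ln(base)]
  Evaluate using L'Hôpital or standard limits, then exponentiate.
  L = 1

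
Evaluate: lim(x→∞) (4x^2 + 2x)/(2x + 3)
This is an ∞/∞ indeterminate form.

Apply L'Hôpital's rule: differentiate numerator and denominator separately.
  f(x) = 4·x^2 + 2·x   ⇒   f'(x) = 8·x + 2
  g(x) = 2·x + 3   ⇒   g'(x) = 2
  lim(x→∞) f'(x)/g'(x) = lim(x→∞) (8·x + 2)/(2)
  = ∞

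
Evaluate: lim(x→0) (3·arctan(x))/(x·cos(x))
This is a 0/0 indeterminate form.

Apply L'Hôpital's rule: differentiate numerator and denominator separately.
  f(x) = 3·atan(x)   ⇒   f'(x) = 3/(x^2 + 1)
  g(x) = x·cos(x)   ⇒   g'(x) = -x·sin(x) + cos(x)
  lim(x→0) f'(x)/g'(x) = lim(x→0) (3/(x^2 + 1))/(-x·sin(x) + cos(x))
  = 3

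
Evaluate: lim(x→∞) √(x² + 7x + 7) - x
This is an ∞-∞ indeterminate form.

Combine fractions or rationalize to convert ∞-∞ to 0/0 form:
  lim(x→∞) √(x² + 7x + 7) - x = 7/2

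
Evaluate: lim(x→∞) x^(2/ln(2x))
This is an exponential indeterminate form.

For exponential indeterminate forms, take the natural log:
  Let L = lim(x→∞) x^(2/ln(2x))
  Then ln(L) = lim(x→∞) [exponent × ln(base)]
  Evaluate using L'Hôpital or standard limits, then exponentiate.
  L = e²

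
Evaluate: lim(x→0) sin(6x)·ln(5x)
This is a 0·∞ indeterminate form.

Rewrite 0·∞ as a quotient (0/0 or ∞/∞ form), then apply L'Hôpital's rule:
  lim(x→0) sin(6x)·ln(5x) = 0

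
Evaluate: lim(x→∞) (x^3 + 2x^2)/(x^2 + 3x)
This is an ∞/∞ indeterminate form.

Apply L'Hôpital's rule: differentiate numerator and denominator separately.
  f(x) = x^3 + 2·x^2   ⇒   f'(x) = 3·x^2 + 4·x
  g(x) = x^2 + 3·x   ⇒   g'(x) = 2·x + 3
  lim(x→∞) f'(x)/g'(x) = lim(x→∞) (3·x^2 + 4·x)/(2·x + 3)
  = ∞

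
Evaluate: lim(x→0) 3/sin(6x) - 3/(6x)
This is an ∞-∞ indeterminate form.

Combine fractions or rationalize to convert ∞-∞ to 0/0 form:
  lim(x→0) 3/sin(6x) - 3/(6x) = 0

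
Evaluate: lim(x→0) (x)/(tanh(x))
This is a 0/0 indeterminate form.

Apply L'Hôpital's rule: differentiate numerator and denominator separately.
  f(x) = x   ⇒   f'(x) = 1
  g(x) = tanh(x)   ⇒   g'(x) = 1 - tanh(x)^2
  lim(x→0) f'(x)/g'(x) = lim(x→0) (1)/(1 - tanh(x)^2)
  = 1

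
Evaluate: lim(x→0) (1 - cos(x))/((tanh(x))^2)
This is a 0/0 indeterminate form.

Apply L'Hôpital's rule: differentiate numerator and denominator separately.
  f(x) = 1 - cos(x)   ⇒   f'(x) = sin(x)
  g(x) = tanh(x)^2   ⇒   g'(x) = (2 - 2·tanh(x)^2)·tanh(x)
  lim(x→0) f'(x)/g'(x) = lim(x→0) (sin(x))/((2 - 2·tanh(x)^2)·tanh(x))
  = 1/2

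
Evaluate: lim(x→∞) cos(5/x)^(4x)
This is an exponential indeterminate form.

For exponential indeterminate forms, take the natural log:
  Let L = lim(x→∞) cos(5/x)^(4x)
  Then ln(L) = lim(x→∞) [exponent × ln(base)]
  Evaluate using L'Hôpital or standard limits, then exponentiate.
  L = 1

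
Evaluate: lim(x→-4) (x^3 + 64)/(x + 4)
This is a standard limit.

Factor or rationalize the expression:
  lim(x→-4) (x^3 + 64)/(x + 4) = 48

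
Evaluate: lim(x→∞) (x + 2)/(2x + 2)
This is an ∞/∞ indeterminate form.

Apply L'Hôpital's rule: differentiate numerator and denominator separately.
  f(x) = x + 2   ⇒   f'(x) = 1
  g(x) = 2·x + 2   ⇒   g'(x) = 2
  lim(x→∞) f'(x)/g'(x) = lim(x→∞) (1)/(2)
  = 1/2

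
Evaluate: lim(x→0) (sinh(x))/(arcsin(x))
This is a 0/0 indeterminate form.

Apply L'Hôpital's rule: differentiate numerator and denominator separately.
  f(x) = sinh(x)   ⇒   f'(x) = cosh(x)
  g(x) = asin(x)   ⇒   g'(x) = 1/sqrt(1 - x^2)
  lim(x→0) f'(x)/g'(x) = lim(x→0) (cosh(x))/(1/sqrt(1 - x^2))
  = 1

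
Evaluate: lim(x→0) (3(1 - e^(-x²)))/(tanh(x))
This is a 0/0 indeterminate form.

Apply L'Hôpital's rule: differentiate numerator and denominator separately.
  f(x) = 3 - 3·e^(-x^2)   ⇒   f'(x) = 6·x·e^(-x^2)
  g(x) = tanh(x)   ⇒   g'(x) = 1 - tanh(x)^2
  lim(x→0) f'(x)/g'(x) = lim(x→0) (6·x·e^(-x^2))/(1 - tanh(x)^2)
  = 0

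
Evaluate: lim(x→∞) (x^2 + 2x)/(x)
This is an ∞/∞ indeterminate form.

Apply L'Hôpital's rule: differentiate numerator and denominator separately.
  f(x) = x^2 + 2·x   ⇒   f'(x) = 2·x + 2
  g(x) = x   ⇒   g'(x) = 1
  lim(x→∞) f'(x)/g'(x) = lim(x→∞) (2·x + 2)/(1)
  = ∞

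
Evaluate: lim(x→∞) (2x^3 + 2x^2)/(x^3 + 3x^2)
This is an ∞/∞ indeterminate form.

Apply L'Hôpital's rule: differentiate numerator and denominator separately.
  f(x) = 2·x^3 + 2·x^2   ⇒   f'(x) = 6·x^2 + 4·x
  g(x) = x^3 + 3·x^2   ⇒   g'(x) = 3·x^2 + 6·x
  lim(x→∞) f'(x)/g'(x) = lim(x→∞) (6·x^2 + 4·x)/(3·x^2 + 6·x)
  = 2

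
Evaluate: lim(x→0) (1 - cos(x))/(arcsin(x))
This is a 0/0 indeterminate form.

Apply L'Hôpital's rule: differentiate numerator and denominator separately.
  f(x) = 1 - cos(x)   ⇒   f'(x) = sin(x)
  g(x) = asin(x)   ⇒   g'(x) = 1/sqrt(1 - x^2)
  lim(x→0) f'(x)/g'(x) = lim(x→0) (sin(x))/(1/sqrt(1 - x^2))
  = 0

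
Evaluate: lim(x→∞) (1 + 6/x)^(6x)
This is an exponential indeterminate form.

For exponential indeterminate forms, take the natural log:
  Let L = lim(x→∞) (1 + 6/x)^(6x)
  Then ln(L) = lim(x→∞) [exponent × ln(base)]
  Evaluate using L'Hôpital or standard limits, then exponentiate.
  L = e^(36)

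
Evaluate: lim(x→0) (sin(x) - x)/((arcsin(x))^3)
This is a 0/0 indeterminate form.

Apply L'Hôpital's rule: differentiate numerator and denominator separately.
  f(x) = -x + sin(x)   ⇒   f'(x) = cos(x) - 1
  g(x) = asin(x)^3   ⇒   g'(x) = 3·asin(x)^2/sqrt(1 - x^2)
  lim(x→0) f'(x)/g'(x) = lim(x→0) (cos(x) - 1)/(3·asin(x)^2/sqrt(1 - x^2))
  = -1/6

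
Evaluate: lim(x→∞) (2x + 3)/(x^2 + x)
This is an ∞/∞ indeterminate form.

Apply L'Hôpital's rule: differentiate numerator and denominator separately.
  f(x) = 2·x + 3   ⇒   f'(x) = 2
  g(x) = x^2 + x   ⇒   g'(x) = 2·x + 1
  lim(x→∞) f'(x)/g'(x) = lim(x→∞) (2)/(2·x + 1)
  = 0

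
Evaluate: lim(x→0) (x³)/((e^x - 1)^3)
This is a 0/0 indeterminate form.

Apply L'Hôpital's rule: differentiate numerator and denominator separately.
  f(x) = x^3   ⇒   f'(x) = 3·x^2
  g(x) = (e^(x) - 1)^3   ⇒   g'(x) = 3·(e^(x) - 1)^2·e^(x)
  lim(x→0) f'(x)/g'(x) = lim(x→0) (3·x^2)/(3·(e^(x) - 1)^2·e^(x))
  = 1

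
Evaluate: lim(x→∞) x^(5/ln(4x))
This is an exponential indeterminate form.

For exponential indeterminate forms, take the natural log:
  Let L = lim(x→∞) x^(5/ln(4x))
  Then ln(L) = lim(x→∞) [exponent × ln(base)]
  Evaluate using L'Hôpital or standard limits, then exponentiate.
  L = e^(5)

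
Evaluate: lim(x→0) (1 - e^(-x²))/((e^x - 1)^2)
This is a 0/0 indeterminate form.

Apply L'Hôpital's rule: differentiate numerator and denominator separately.
  f(x) = 1 - e^(-x^2)   ⇒   f'(x) = 2·x·e^(-x^2)
  g(x) = (e^(x) - 1)^2   ⇒   g'(x) = 2·(e^(x) - 1)·e^(x)
  lim(x→0) f'(x)/g'(x) = lim(x→0) (2·x·e^(-x^2))/(2·(e^(x) - 1)·e^(x))
  = 1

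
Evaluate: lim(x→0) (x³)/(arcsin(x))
This is a 0/0 indeterminate form.

Apply L'Hôpital's rule: differentiate numerator and denominator separately.
  f(x) = x^3   ⇒   f'(x) = 3·x^2
  g(x) = asin(x)   ⇒   g'(x) = 1/sqrt(1 - x^2)
  lim(x→0) f'(x)/g'(x) = lim(x→0) (3·x^2)/(1/sqrt(1 - x^2))
  = 0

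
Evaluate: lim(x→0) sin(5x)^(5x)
This is an exponential indeterminate form.

For exponential indeterminate forms, take the natural log:
  Let L = lim(x→0) sin(5x)^(5x)
  Then ln(L) = lim(x→0) [exponent × ln(base)]
  Evaluate using L'Hôpital or standard limits, then exponentiate.
  L = 1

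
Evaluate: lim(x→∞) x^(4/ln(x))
This is an exponential indeterminate form.

For exponential indeterminate forms, take the natural log:
  Let L = lim(x→∞) x^(4/ln(x))
  Then ln(L) = lim(x→∞) [exponent × ln(base)]
  Evaluate using L'Hôpital or standard limits, then exponentiate.
  L = e^(4)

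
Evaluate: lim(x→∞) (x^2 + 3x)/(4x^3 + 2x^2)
This is an ∞/∞ indeterminate form.

Apply L'Hôpital's rule: differentiate numerator and denominator separately.
  f(x) = x^2 + 3·x   ⇒   f'(x) = 2·x + 3
  g(x) = 4·x^3 + 2·x^2   ⇒   g'(x) = 12·x^2 + 4·x
  lim(x→∞) f'(x)/g'(x) = lim(x→∞) (2·x + 3)/(12·x^2 + 4·x)
  = 0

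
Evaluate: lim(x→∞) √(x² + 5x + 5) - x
This is an ∞-∞ indeterminate form.

Combine fractions or rationalize to convert ∞-∞ to 0/0 form:
  lim(x→∞) √(x² + 5x + 5) - x = 5/2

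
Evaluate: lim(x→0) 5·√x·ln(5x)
This is a 0·∞ indeterminate form.

Rewrite 0·∞ as a quotient (0/0 or ∞/∞ form), then apply L'Hôpital's rule:
  lim(x→0) 5·√x·ln(5x) = 0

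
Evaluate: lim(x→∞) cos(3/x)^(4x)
This is an exponential indeterminate form.

For exponential indeterminate forms, take the natural log:
  Let L = lim(x→∞) cos(3/x)^(4x)
  Then ln(L) = lim(x→∞) [exponent × ln(base)]
  Evaluate using L'Hôpital or standard limits, then exponentiate.
  L = 1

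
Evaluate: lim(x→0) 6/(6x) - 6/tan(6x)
This is an ∞-∞ indeterminate form.

Combine fractions or rationalize to convert ∞-∞ to 0/0 form:
  lim(x→0) 6/(6x) - 6/tan(6x) = 0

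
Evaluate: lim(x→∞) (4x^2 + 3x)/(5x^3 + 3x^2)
This is an ∞/∞ indeterminate form.

Apply L'Hôpital's rule: differentiate numerator and denominator separately.
  f(x) = 4·x^2 + 3·x   ⇒   f'(x) = 8·x + 3
  g(x) = 5·x^3 + 3·x^2   ⇒   g'(x) = 15·x^2 + 6·x
  lim(x→∞) f'(x)/g'(x) = lim(x→∞) (8·x + 3)/(15·x^2 + 6·x)
  = 0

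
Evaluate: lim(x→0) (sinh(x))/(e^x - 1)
This is a 0/0 indeterminate form.

Apply L'Hôpital's rule: differentiate numerator and denominator separately.
  f(x) = sinh(x)   ⇒   f'(x) = cosh(x)
  g(x) = e^(x) - 1   ⇒   g'(x) = e^(x)
  lim(x→0) f'(x)/g'(x) = lim(x→0) (cosh(x))/(e^(x))
  = 1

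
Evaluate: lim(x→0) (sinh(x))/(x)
This is a 0/0 indeterminate form.

Apply L'Hôpital's rule: differentiate numerator and denominator separately.
  f(x) = sinh(x)   ⇒   f'(x) = cosh(x)
  g(x) = x   ⇒   g'(x) = 1
  lim(x→0) f'(x)/g'(x) = lim(x→0) (cosh(x))/(1)
  = 1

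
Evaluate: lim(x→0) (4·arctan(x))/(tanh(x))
This is a 0/0 indeterminate form.

Apply L'Hôpital's rule: differentiate numerator and denominator separately.
  f(x) = 4·atan(x)   ⇒   f'(x) = 4/(x^2 + 1)
  g(x) = tanh(x)   ⇒   g'(x) = 1 - tanh(x)^2
  lim(x→0) f'(x)/g'(x) = lim(x→0) (4/(x^2 + 1))/(1 - tanh(x)^2)
  = 4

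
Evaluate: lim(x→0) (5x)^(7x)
This is an exponential indeterminate form.

For exponential indeterminate forms, take the natural log:
  Let L = lim(x→0) (5x)^(7x)
  Then ln(L) = lim(x→0) [exponent × ln(base)]
  Evaluate using L'Hôpital or standard limits, then exponentiate.
  L = 1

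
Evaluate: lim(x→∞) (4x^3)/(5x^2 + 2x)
This is an ∞/∞ indeterminate form.

Apply L'Hôpital's rule: differentiate numerator and denominator separately.
  f(x) = 4·x^3   ⇒   f'(x) = 12·x^2
  g(x) = 5·x^2 + 2·x   ⇒   g'(x) = 10·x + 2
  lim(x→∞) f'(x)/g'(x) = lim(x→∞) (12·x^2)/(10·x + 2)
  = ∞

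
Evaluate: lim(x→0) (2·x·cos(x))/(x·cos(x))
This is a 0/0 indeterminate form.

Apply L'Hôpital's rule: differentiate numerator and denominator separately.
  f(x) = 2·x·cos(x)   ⇒   f'(x) = -2·x·sin(x) + 2·cos(x)
  g(x) = x·cos(x)   ⇒   g'(x) = -x·sin(x) + cos(x)
  lim(x→0) f'(x)/g'(x) = lim(x→0) (-2·x·sin(x) + 2·cos(x))/(-x·sin(x) + cos(x))
  = 2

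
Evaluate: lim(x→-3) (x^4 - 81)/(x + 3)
This is a standard limit.

Factor or rationalize the expression:
  lim(x→-3) (x^4 - 81)/(x + 3) = -108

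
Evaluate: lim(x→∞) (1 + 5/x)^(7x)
This is an exponential indeterminate form.

For exponential indeterminate forms, take the natural log:
  Let L = lim(x→∞) (1 + 5/x)^(7x)
  Then ln(L) = lim(x→∞) [exponent × ln(base)]
  Evaluate using L'Hôpital or standard limits, then exponentiate.
  L = e^(35)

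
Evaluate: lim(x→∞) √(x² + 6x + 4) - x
This is an ∞-∞ indeterminate form.

Combine fractions or rationalize to convert ∞-∞ to 0/0 form:
  lim(x→∞) √(x² + 6x + 4) - x = 3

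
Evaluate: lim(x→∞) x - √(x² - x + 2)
This is an ∞-∞ indeterminate form.

Combine fractions or rationalize to convert ∞-∞ to 0/0 form:
  lim(x→∞) x - √(x² - x + 2) = 1/2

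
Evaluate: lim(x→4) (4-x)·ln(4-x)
This is a 0·∞ indeterminate form.

Rewrite 0·∞ as a quotient (0/0 or ∞/∞ form), then apply L'Hôpital's rule:
  lim(x→4) (4-x)·ln(4-x) = 0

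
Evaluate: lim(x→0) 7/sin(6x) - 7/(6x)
This is an ∞-∞ indeterminate form.

Combine fractions or rationalize to convert ∞-∞ to 0/0 form:
  lim(x→0) 7/sin(6x) - 7/(6x) = 0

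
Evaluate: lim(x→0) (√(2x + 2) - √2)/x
This is a standard limit.

Factor or rationalize the expression:
  lim(x→0) (√(2x + 2) - √2)/x = sqrt(2)/2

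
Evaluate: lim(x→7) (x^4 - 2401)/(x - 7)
This is a standard limit.

Factor or rationalize the expression:
  lim(x→7) (x^4 - 2401)/(x - 7) = 1372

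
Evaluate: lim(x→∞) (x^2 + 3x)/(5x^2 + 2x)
This is an ∞/∞ indeterminate form.

Apply L'Hôpital's rule: differentiate numerator and denominator separately.
  f(x) = x^2 + 3·x   ⇒   f'(x) = 2·x + 3
  g(x) = 5·x^2 + 2·x   ⇒   g'(x) = 10·x + 2
  lim(x→∞) f'(x)/g'(x) = lim(x→∞) (2·x + 3)/(10·x + 2)
  = 1/5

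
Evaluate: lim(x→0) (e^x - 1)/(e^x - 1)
This is a 0/0 indeterminate form.

Apply L'Hôpital's rule: differentiate numerator and denominator separately.
  f(x) = e^(x) - 1   ⇒   f'(x) = e^(x)
  g(x) = e^(x) - 1   ⇒   g'(x) = e^(x)
  lim(x→0) f'(x)/g'(x) = lim(x→0) (e^(x))/(e^(x))
  = 1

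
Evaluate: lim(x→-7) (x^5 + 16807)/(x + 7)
This is a standard limit.

Factor or rationalize the expression:
  lim(x→-7) (x^5 + 16807)/(x + 7) = 12005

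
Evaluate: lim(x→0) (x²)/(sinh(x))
This is a 0/0 indeterminate form.

Apply L'Hôpital's rule: differentiate numerator and denominator separately.
  f(x) = x^2   ⇒   f'(x) = 2·x
  g(x) = sinh(x)   ⇒   g'(x) = cosh(x)
  lim(x→0) f'(x)/g'(x) = lim(x→0) (2·x)/(cosh(x))
  = 0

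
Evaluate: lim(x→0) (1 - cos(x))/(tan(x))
This is a 0/0 indeterminate form.

Apply L'Hôpital's rule: differentiate numerator and denominator separately.
  f(x) = 1 - cos(x)   ⇒   f'(x) = sin(x)
  g(x) = tan(x)   ⇒   g'(x) = tan(x)^2 + 1
  lim(x→0) f'(x)/g'(x) = lim(x→0) (sin(x))/(tan(x)^2 + 1)
  = 0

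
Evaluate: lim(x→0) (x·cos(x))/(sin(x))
This is a 0/0 indeterminate form.

Apply L'Hôpital's rule: differentiate numerator and denominator separately.
  f(x) = x·cos(x)   ⇒   f'(x) = -x·sin(x) + cos(x)
  g(x) = sin(x)   ⇒   g'(x) = cos(x)
  lim(x→0) f'(x)/g'(x) = lim(x→0) (-x·sin(x) + cos(x))/(cos(x))
  = 1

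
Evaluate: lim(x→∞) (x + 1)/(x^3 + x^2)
This is an ∞/∞ indeterminate form.

Apply L'Hôpital's rule: differentiate numerator and denominator separately.
  f(x) = x + 1   ⇒   f'(x) = 1
  g(x) = x^3 + x^2   ⇒   g'(x) = 3·x^2 + 2·x
  lim(x→∞) f'(x)/g'(x) = lim(x→∞) (1)/(3·x^2 + 2·x)
  = 0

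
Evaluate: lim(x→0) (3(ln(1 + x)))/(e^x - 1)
This is a 0/0 indeterminate form.

Apply L'Hôpital's rule: differentiate numerator and denominator separately.
  f(x) = 3·ln(x + 1)   ⇒   f'(x) = 3/(x + 1)
  g(x) = e^(x) - 1   ⇒   g'(x) = e^(x)
  lim(x→0) f'(x)/g'(x) = lim(x→0) (3/(x + 1))/(e^(x))
  = 3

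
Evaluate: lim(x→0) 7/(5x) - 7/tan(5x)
This is an ∞-∞ indeterminate form.

Combine fractions or rationalize to convert ∞-∞ to 0/0 form:
  lim(x→0) 7/(5x) - 7/tan(5x) = 0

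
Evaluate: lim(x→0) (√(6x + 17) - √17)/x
This is a standard limit.

Factor or rationalize the expression:
  lim(x→0) (√(6x + 17) - √17)/x = 3·sqrt(17)/17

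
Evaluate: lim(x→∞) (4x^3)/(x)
This is an ∞/∞ indeterminate form.

Apply L'Hôpital's rule: differentiate numerator and denominator separately.
  f(x) = 4·x^3   ⇒   f'(x) = 12·x^2
  g(x) = x   ⇒   g'(x) = 1
  lim(x→∞) f'(x)/g'(x) = lim(x→∞) (12·x^2)/(1)
  = ∞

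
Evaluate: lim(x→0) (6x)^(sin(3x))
This is an exponential indeterminate form.

For exponential indeterminate forms, take the natural log:
  Let L = lim(x→0) (6x)^(sin(3x))
  Then ln(L) = lim(x→0) [exponent × ln(base)]
  Evaluate using L'Hôpital or standard limits, then exponentiate.
  L = 1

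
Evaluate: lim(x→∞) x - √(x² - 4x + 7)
This is an ∞-∞ indeterminate form.

Combine fractions or rationalize to convert ∞-∞ to 0/0 form:
  lim(x→∞) x - √(x² - 4x + 7) = 2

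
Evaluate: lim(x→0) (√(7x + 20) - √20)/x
This is a standard limit.

Factor or rationalize the expression:
  lim(x→0) (√(7x + 20) - √20)/x = 7·sqrt(5)/20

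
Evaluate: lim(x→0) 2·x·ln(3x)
This is a 0·∞ indeterminate form.

Rewrite 0·∞ as a quotient (0/0 or ∞/∞ form), then apply L'Hôpital's rule:
  lim(x→0) 2·x·ln(3x) = 0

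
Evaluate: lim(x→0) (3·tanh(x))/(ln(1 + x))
This is a 0/0 indeterminate form.

Apply L'Hôpital's rule: differentiate numerator and denominator separately.
  f(x) = 3·tanh(x)   ⇒   f'(x) = 3 - 3·tanh(x)^2
  g(x) = ln(x + 1)   ⇒   g'(x) = 1/(x + 1)
  lim(x→0) f'(x)/g'(x) = lim(x→0) (3 - 3·tanh(x)^2)/(1/(x + 1))
  = 3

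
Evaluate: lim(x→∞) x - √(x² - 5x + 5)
This is an ∞-∞ indeterminate form.

Combine fractions or rationalize to convert ∞-∞ to 0/0 form:
  lim(x→∞) x - √(x² - 5x + 5) = 5/2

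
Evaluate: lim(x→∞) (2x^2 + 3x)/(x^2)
This is an ∞/∞ indeterminate form.

Apply L'Hôpital's rule: differentiate numerator and denominator separately.
  f(x) = 2·x^2 + 3·x   ⇒   f'(x) = 4·x + 3
  g(x) = x^2   ⇒   g'(x) = 2·x
  lim(x→∞) f'(x)/g'(x) = lim(x→∞) (4·x + 3)/(2·x)
  = 2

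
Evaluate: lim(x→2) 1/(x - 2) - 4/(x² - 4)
This is an ∞-∞ indeterminate form.

Combine fractions or rationalize to convert ∞-∞ to 0/0 form:
  lim(x→2) 1/(x - 2) - 4/(x² - 4) = 1/4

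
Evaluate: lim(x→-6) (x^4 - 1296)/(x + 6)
This is a standard limit.

Factor or rationalize the expression:
  lim(x→-6) (x^4 - 1296)/(x + 6) = -864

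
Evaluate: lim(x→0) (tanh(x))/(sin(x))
This is a 0/0 indeterminate form.

Apply L'Hôpital's rule: differentiate numerator and denominator separately.
  f(x) = tanh(x)   ⇒   f'(x) = 1 - tanh(x)^2
  g(x) = sin(x)   ⇒   g'(x) = cos(x)
  lim(x→0) f'(x)/g'(x) = lim(x→0) (1 - tanh(x)^2)/(cos(x))
  = 1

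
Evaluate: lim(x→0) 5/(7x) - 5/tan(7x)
This is an ∞-∞ indeterminate form.

Combine fractions or rationalize to convert ∞-∞ to 0/0 form:
  lim(x→0) 5/(7x) - 5/tan(7x) = 0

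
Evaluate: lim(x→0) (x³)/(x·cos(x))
This is a 0/0 indeterminate form.

Apply L'Hôpital's rule: differentiate numerator and denominator separately.
  f(x) = x^3   ⇒   f'(x) = 3·x^2
  g(x) = x·cos(x)   ⇒   g'(x) = -x·sin(x) + cos(x)
  lim(x→0) f'(x)/g'(x) = lim(x→0) (3·x^2)/(-x·sin(x) + cos(x))
  = 0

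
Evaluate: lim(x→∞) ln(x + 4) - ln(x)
This is an ∞-∞ indeterminate form.

Combine fractions or rationalize to convert ∞-∞ to 0/0 form:
  lim(x→∞) ln(x + 4) - ln(x) = 0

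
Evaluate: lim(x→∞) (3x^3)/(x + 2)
This is an ∞/∞ indeterminate form.

Apply L'Hôpital's rule: differentiate numerator and denominator separately.
  f(x) = 3·x^3   ⇒   f'(x) = 9·x^2
  g(x) = x + 2   ⇒   g'(x) = 1
  lim(x→∞) f'(x)/g'(x) = lim(x→∞) (9·x^2)/(1)
  = ∞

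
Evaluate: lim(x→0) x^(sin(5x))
This is an exponential indeterminate form.

For exponential indeterminate forms, take the natural log:
  Let L = lim(x→0) x^(sin(5x))
  Then ln(L) = lim(x→0) [exponent × ln(base)]
  Evaluate using L'Hôpital or standard limits, then exponentiate.
  L = 1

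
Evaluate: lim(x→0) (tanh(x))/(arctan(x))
This is a 0/0 indeterminate form.

Apply L'Hôpital's rule: differentiate numerator and denominator separately.
  f(x) = tanh(x)   ⇒   f'(x) = 1 - tanh(x)^2
  g(x) = atan(x)   ⇒   g'(x) = 1/(x^2 + 1)
  lim(x→0) f'(x)/g'(x) = lim(x→0) (1 - tanh(x)^2)/(1/(x^2 + 1))
  = 1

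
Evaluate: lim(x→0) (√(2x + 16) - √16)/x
This is a standard limit.

Factor or rationalize the expression:
  lim(x→0) (√(2x + 16) - √16)/x = 1/4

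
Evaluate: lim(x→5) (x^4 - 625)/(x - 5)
This is a standard limit.

Factor or rationalize the expression:
  lim(x→5) (x^4 - 625)/(x - 5) = 500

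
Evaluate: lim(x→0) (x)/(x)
This is a 0/0 indeterminate form.

Apply L'Hôpital's rule: differentiate numerator and denominator separately.
  f(x) = x   ⇒   f'(x) = 1
  g(x) = x   ⇒   g'(x) = 1
  lim(x→0) f'(x)/g'(x) = lim(x→0) (1)/(1)
  = 1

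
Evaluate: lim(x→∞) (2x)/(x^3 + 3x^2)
This is an ∞/∞ indeterminate form.

Apply L'Hôpital's rule: differentiate numerator and denominator separately.
  f(x) = 2·x   ⇒   f'(x) = 2
  g(x) = x^3 + 3·x^2   ⇒   g'(x) = 3·x^2 + 6·x
  lim(x→∞) f'(x)/g'(x) = lim(x→∞) (2)/(3·x^2 + 6·x)
  = 0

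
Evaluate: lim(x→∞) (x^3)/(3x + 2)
This is an ∞/∞ indeterminate form.

Apply L'Hôpital's rule: differentiate numerator and denominator separately.
  f(x) = x^3   ⇒   f'(x) = 3·x^2
  g(x) = 3·x + 2   ⇒   g'(x) = 3
  lim(x→∞) f'(x)/g'(x) = lim(x→∞) (3·x^2)/(3)
  = ∞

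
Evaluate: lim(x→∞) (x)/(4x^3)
This is an ∞/∞ indeterminate form.

Apply L'Hôpital's rule: differentiate numerator and denominator separately.
  f(x) = x   ⇒   f'(x) = 1
  g(x) = 4·x^3   ⇒   g'(x) = 12·x^2
  lim(x→∞) f'(x)/g'(x) = lim(x→∞) (1)/(12·x^2)
  = 0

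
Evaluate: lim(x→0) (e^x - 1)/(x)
This is a 0/0 indeterminate form.

Apply L'Hôpital's rule: differentiate numerator and denominator separately.
  f(x) = e^(x) - 1   ⇒   f'(x) = e^(x)
  g(x) = x   ⇒   g'(x) = 1
  lim(x→0) f'(x)/g'(x) = lim(x→0) (e^(x))/(1)
  = 1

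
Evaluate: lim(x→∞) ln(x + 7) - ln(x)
This is an ∞-∞ indeterminate form.

Combine fractions or rationalize to convert ∞-∞ to 0/0 form:
  lim(x→∞) ln(x + 7) - ln(x) = 0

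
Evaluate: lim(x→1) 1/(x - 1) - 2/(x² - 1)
This is an ∞-∞ indeterminate form.

Combine fractions or rationalize to convert ∞-∞ to 0/0 form:
  lim(x→1) 1/(x - 1) - 2/(x² - 1) = 1/2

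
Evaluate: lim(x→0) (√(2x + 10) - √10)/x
This is a standard limit.

Factor or rationalize the expression:
  lim(x→0) (√(2x + 10) - √10)/x = sqrt(10)/10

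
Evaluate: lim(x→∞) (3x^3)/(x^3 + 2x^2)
This is an ∞/∞ indeterminate form.

Apply L'Hôpital's rule: differentiate numerator and denominator separately.
  f(x) = 3·x^3   ⇒   f'(x) = 9·x^2
  g(x) = x^3 + 2·x^2   ⇒   g'(x) = 3·x^2 + 4·x
  lim(x→∞) f'(x)/g'(x) = lim(x→∞) (9·x^2)/(3·x^2 + 4·x)
  = 3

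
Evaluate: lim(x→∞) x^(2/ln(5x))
This is an exponential indeterminate form.

For exponential indeterminate forms, take the natural log:
  Let L = lim(x→∞) x^(2/ln(5x))
  Then ln(L) = lim(x→∞) [exponent × ln(base)]
  Evaluate using L'Hôpital or standard limits, then exponentiate.
  L = e²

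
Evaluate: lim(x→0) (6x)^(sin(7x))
This is an exponential indeterminate form.

For exponential indeterminate forms, take the natural log:
  Let L = lim(x→0) (6x)^(sin(7x))
  Then ln(L) = lim(x→0) [exponent × ln(base)]
  Evaluate using L'Hôpital or standard limits, then exponentiate.
  L = 1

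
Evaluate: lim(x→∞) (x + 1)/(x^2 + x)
This is an ∞/∞ indeterminate form.

Apply L'Hôpital's rule: differentiate numerator and denominator separately.
  f(x) = x + 1   ⇒   f'(x) = 1
  g(x) = x^2 + x   ⇒   g'(x) = 2·x + 1
  lim(x→∞) f'(x)/g'(x) = lim(x→∞) (1)/(2·x + 1)
  = 0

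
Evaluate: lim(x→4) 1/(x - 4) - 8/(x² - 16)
This is an ∞-∞ indeterminate form.

Combine fractions or rationalize to convert ∞-∞ to 0/0 form:
  lim(x→4) 1/(x - 4) - 8/(x² - 16) = 1/8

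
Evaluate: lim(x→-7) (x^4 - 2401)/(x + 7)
This is a standard limit.

Factor or rationalize the expression:
  lim(x→-7) (x^4 - 2401)/(x + 7) = -1372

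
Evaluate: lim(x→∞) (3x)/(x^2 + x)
This is an ∞/∞ indeterminate form.

Apply L'Hôpital's rule: differentiate numerator and denominator separately.
  f(x) = 3·x   ⇒   f'(x) = 3
  g(x) = x^2 + x   ⇒   g'(x) = 2·x + 1
  lim(x→∞) f'(x)/g'(x) = lim(x→∞) (3)/(2·x + 1)
  = 0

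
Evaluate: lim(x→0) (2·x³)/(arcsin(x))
This is a 0/0 indeterminate form.

Apply L'Hôpital's rule: differentiate numerator and denominator separately.
  f(x) = 2·x^3   ⇒   f'(x) = 6·x^2
  g(x) = asin(x)   ⇒   g'(x) = 1/sqrt(1 - x^2)
  lim(x→0) f'(x)/g'(x) = lim(x→0) (6·x^2)/(1/sqrt(1 - x^2))
  = 0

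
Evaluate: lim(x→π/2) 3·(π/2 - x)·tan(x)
This is a 0·∞ indeterminate form.

Rewrite 0·∞ as a quotient (0/0 or ∞/∞ form), then apply L'Hôpital's rule:
  lim(x→π/2) 3·(π/2 - x)·tan(x) = 3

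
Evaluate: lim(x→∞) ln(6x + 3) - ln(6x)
This is an ∞-∞ indeterminate form.

Combine fractions or rationalize to convert ∞-∞ to 0/0 form:
  lim(x→∞) ln(6x + 3) - ln(6x) = 0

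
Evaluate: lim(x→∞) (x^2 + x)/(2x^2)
This is an ∞/∞ indeterminate form.

Apply L'Hôpital's rule: differentiate numerator and denominator separately.
  f(x) = x^2 + x   ⇒   f'(x) = 2·x + 1
  g(x) = 2·x^2   ⇒   g'(x) = 4·x
  lim(x→∞) f'(x)/g'(x) = lim(x→∞) (2·x + 1)/(4·x)
  = 1/2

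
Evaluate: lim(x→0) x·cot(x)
This is a 0·∞ indeterminate form.

Rewrite 0·∞ as a quotient (0/0 or ∞/∞ form), then apply L'Hôpital's rule:
  lim(x→0) x·cot(x) = 1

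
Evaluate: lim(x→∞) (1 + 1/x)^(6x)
This is an exponential indeterminate form.

For exponential indeterminate forms, take the natural log:
  Let L = lim(x→∞) (1 + 1/x)^(6x)
  Then ln(L) = lim(x→∞) [exponent × ln(base)]
  Evaluate using L'Hôpital or standard limits, then exponentiate.
  L = e^(6)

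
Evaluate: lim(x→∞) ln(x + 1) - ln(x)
This is an ∞-∞ indeterminate form.

Combine fractions or rationalize to convert ∞-∞ to 0/0 form:
  lim(x→∞) ln(x + 1) - ln(x) = 0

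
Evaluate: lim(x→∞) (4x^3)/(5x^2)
This is an ∞/∞ indeterminate form.

Apply L'Hôpital's rule: differentiate numerator and denominator separately.
  f(x) = 4·x^3   ⇒   f'(x) = 12·x^2
  g(x) = 5·x^2   ⇒   g'(x) = 10·x
  lim(x→∞) f'(x)/g'(x) = lim(x→∞) (12·x^2)/(10·x)
  = ∞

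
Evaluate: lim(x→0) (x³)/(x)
This is a 0/0 indeterminate form.

Apply L'Hôpital's rule: differentiate numerator and denominator separately.
  f(x) = x^3   ⇒   f'(x) = 3·x^2
  g(x) = x   ⇒   g'(x) = 1
  lim(x→0) f'(x)/g'(x) = lim(x→0) (3·x^2)/(1)
  = 0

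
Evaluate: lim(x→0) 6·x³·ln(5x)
This is a 0·∞ indeterminate form.

Rewrite 0·∞ as a quotient (0/0 or ∞/∞ form), then apply L'Hôpital's rule:
  lim(x→0) 6·x³·ln(5x) = 0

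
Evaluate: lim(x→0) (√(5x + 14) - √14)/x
This is a standard limit.

Factor or rationalize the expression:
  lim(x→0) (√(5x + 14) - √14)/x = 5·sqrt(14)/28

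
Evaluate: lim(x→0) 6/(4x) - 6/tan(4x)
This is an ∞-∞ indeterminate form.

Combine fractions or rationalize to convert ∞-∞ to 0/0 form:
  lim(x→0) 6/(4x) - 6/tan(4x) = 0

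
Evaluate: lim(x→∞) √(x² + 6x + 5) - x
This is an ∞-∞ indeterminate form.

Combine fractions or rationalize to convert ∞-∞ to 0/0 form:
  lim(x→∞) √(x² + 6x + 5) - x = 3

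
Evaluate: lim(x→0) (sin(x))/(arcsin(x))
This is a 0/0 indeterminate form.

Apply L'Hôpital's rule: differentiate numerator and denominator separately.
  f(x) = sin(x)   ⇒   f'(x) = cos(x)
  g(x) = asin(x)   ⇒   g'(x) = 1/sqrt(1 - x^2)
  lim(x→0) f'(x)/g'(x) = lim(x→0) (cos(x))/(1/sqrt(1 - x^2))
  = 1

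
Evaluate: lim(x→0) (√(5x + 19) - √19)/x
This is a standard limit.

Factor or rationalize the expression:
  lim(x→0) (√(5x + 19) - √19)/x = 5·sqrt(19)/38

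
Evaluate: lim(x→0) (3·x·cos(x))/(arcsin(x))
This is a 0/0 indeterminate form.

Apply L'Hôpital's rule: differentiate numerator and denominator separately.
  f(x) = 3·x·cos(x)   ⇒   f'(x) = -3·x·sin(x) + 3·cos(x)
  g(x) = asin(x)   ⇒   g'(x) = 1/sqrt(1 - x^2)
  lim(x→0) f'(x)/g'(x) = lim(x→0) (-3·x·sin(x) + 3·cos(x))/(1/sqrt(1 - x^2))
  = 3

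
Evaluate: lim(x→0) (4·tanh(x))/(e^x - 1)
This is a 0/0 indeterminate form.

Apply L'Hôpital's rule: differentiate numerator and denominator separately.
  f(x) = 4·tanh(x)   ⇒   f'(x) = 4 - 4·tanh(x)^2
  g(x) = e^(x) - 1   ⇒   g'(x) = e^(x)
  lim(x→0) f'(x)/g'(x) = lim(x→0) (4 - 4·tanh(x)^2)/(e^(x))
  = 4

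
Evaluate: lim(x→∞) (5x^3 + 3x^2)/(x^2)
This is an ∞/∞ indeterminate form.

Apply L'Hôpital's rule: differentiate numerator and denominator separately.
  f(x) = 5·x^3 + 3·x^2   ⇒   f'(x) = 15·x^2 + 6·x
  g(x) = x^2   ⇒   g'(x) = 2·x
  lim(x→∞) f'(x)/g'(x) = lim(x→∞) (15·x^2 + 6·x)/(2·x)
  = ∞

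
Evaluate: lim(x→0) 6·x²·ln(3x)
This is a 0·∞ indeterminate form.

Rewrite 0·∞ as a quotient (0/0 or ∞/∞ form), then apply L'Hôpital's rule:
  lim(x→0) 6·x²·ln(3x) = 0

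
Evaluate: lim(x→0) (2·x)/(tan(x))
This is a 0/0 indeterminate form.

Apply L'Hôpital's rule: differentiate numerator and denominator separately.
  f(x) = 2·x   ⇒   f'(x) = 2
  g(x) = tan(x)   ⇒   g'(x) = tan(x)^2 + 1
  lim(x→0) f'(x)/g'(x) = lim(x→0) (2)/(tan(x)^2 + 1)
  = 2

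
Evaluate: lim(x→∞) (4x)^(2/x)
This is an exponential indeterminate form.

For exponential indeterminate forms, take the natural log:
  Let L = lim(x→∞) (4x)^(2/x)
  Then ln(L) = lim(x→∞) [exponent × ln(base)]
  Evaluate using L'Hôpital or standard limits, then exponentiate.
  L = 1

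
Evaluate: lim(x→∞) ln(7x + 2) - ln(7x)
This is an ∞-∞ indeterminate form.

Combine fractions or rationalize to convert ∞-∞ to 0/0 form:
  lim(x→∞) ln(7x + 2) - ln(7x) = 0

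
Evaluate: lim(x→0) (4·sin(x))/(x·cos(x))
This is a 0/0 indeterminate form.

Apply L'Hôpital's rule: differentiate numerator and denominator separately.
  f(x) = 4·sin(x)   ⇒   f'(x) = 4·cos(x)
  g(x) = x·cos(x)   ⇒   g'(x) = -x·sin(x) + cos(x)
  lim(x→0) f'(x)/g'(x) = lim(x→0) (4·cos(x))/(-x·sin(x) + cos(x))
  = 4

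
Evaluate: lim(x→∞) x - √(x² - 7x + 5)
This is an ∞-∞ indeterminate form.

Combine fractions or rationalize to convert ∞-∞ to 0/0 form:
  lim(x→∞) x - √(x² - 7x + 5) = 7/2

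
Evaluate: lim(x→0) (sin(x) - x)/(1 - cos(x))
This is a 0/0 indeterminate form.

Apply L'Hôpital's rule: differentiate numerator and denominator separately.
  f(x) = -x + sin(x)   ⇒   f'(x) = cos(x) - 1
  g(x) = 1 - cos(x)   ⇒   g'(x) = sin(x)
  lim(x→0) f'(x)/g'(x) = lim(x→0) (cos(x) - 1)/(sin(x))
  = 0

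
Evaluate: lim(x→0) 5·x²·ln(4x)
This is a 0·∞ indeterminate form.

Rewrite 0·∞ as a quotient (0/0 or ∞/∞ form), then apply L'Hôpital's rule:
  lim(x→0) 5·x²·ln(4x) = 0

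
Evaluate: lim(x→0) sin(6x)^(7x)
This is an exponential indeterminate form.

For exponential indeterminate forms, take the natural log:
  Let L = lim(x→0) sin(6x)^(7x)
  Then ln(L) = lim(x→0) [exponent × ln(base)]
  Evaluate using L'Hôpital or standard limits, then exponentiate.
  L = 1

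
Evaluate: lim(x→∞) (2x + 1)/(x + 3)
This is an ∞/∞ indeterminate form.

Apply L'Hôpital's rule: differentiate numerator and denominator separately.
  f(x) = 2·x + 1   ⇒   f'(x) = 2
  g(x) = x + 3   ⇒   g'(x) = 1
  lim(x→∞) f'(x)/g'(x) = lim(x→∞) (2)/(1)
  = 2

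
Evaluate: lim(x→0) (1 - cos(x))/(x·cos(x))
This is a 0/0 indeterminate form.

Apply L'Hôpital's rule: differentiate numerator and denominator separately.
  f(x) = 1 - cos(x)   ⇒   f'(x) = sin(x)
  g(x) = x·cos(x)   ⇒   g'(x) = -x·sin(x) + cos(x)
  lim(x→0) f'(x)/g'(x) = lim(x→0) (sin(x))/(-x·sin(x) + cos(x))
  = 0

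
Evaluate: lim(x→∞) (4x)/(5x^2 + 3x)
This is an ∞/∞ indeterminate form.

Apply L'Hôpital's rule: differentiate numerator and denominator separately.
  f(x) = 4·x   ⇒   f'(x) = 4
  g(x) = 5·x^2 + 3·x   ⇒   g'(x) = 10·x + 3
  lim(x→∞) f'(x)/g'(x) = lim(x→∞) (4)/(10·x + 3)
  = 0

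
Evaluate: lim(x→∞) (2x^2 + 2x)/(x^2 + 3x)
This is an ∞/∞ indeterminate form.

Apply L'Hôpital's rule: differentiate numerator and denominator separately.
  f(x) = 2·x^2 + 2·x   ⇒   f'(x) = 4·x + 2
  g(x) = x^2 + 3·x   ⇒   g'(x) = 2·x + 3
  lim(x→∞) f'(x)/g'(x) = lim(x→∞) (4·x + 2)/(2·x + 3)
  = 2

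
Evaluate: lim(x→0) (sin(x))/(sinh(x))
This is a 0/0 indeterminate form.

Apply L'Hôpital's rule: differentiate numerator and denominator separately.
  f(x) = sin(x)   ⇒   f'(x) = cos(x)
  g(x) = sinh(x)   ⇒   g'(x) = cosh(x)
  lim(x→0) f'(x)/g'(x) = lim(x→0) (cos(x))/(cosh(x))
  = 1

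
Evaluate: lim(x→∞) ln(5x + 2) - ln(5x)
This is an ∞-∞ indeterminate form.

Combine fractions or rationalize to convert ∞-∞ to 0/0 form:
  lim(x→∞) ln(5x + 2) - ln(5x) = 0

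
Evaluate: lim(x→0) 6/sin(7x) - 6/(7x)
This is an ∞-∞ indeterminate form.

Combine fractions or rationalize to convert ∞-∞ to 0/0 form:
  lim(x→0) 6/sin(7x) - 6/(7x) = 0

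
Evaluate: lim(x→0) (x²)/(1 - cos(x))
This is a 0/0 indeterminate form.

Apply L'Hôpital's rule: differentiate numerator and denominator separately.
  f(x) = x^2   ⇒   f'(x) = 2·x
  g(x) = 1 - cos(x)   ⇒   g'(x) = sin(x)
  lim(x→0) f'(x)/g'(x) = lim(x→0) (2·x)/(sin(x))
  = 2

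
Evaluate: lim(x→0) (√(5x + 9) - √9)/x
This is a standard limit.

Factor or rationalize the expression:
  lim(x→0) (√(5x + 9) - √9)/x = 5/6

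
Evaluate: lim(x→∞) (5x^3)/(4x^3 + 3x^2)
This is an ∞/∞ indeterminate form.

Apply L'Hôpital's rule: differentiate numerator and denominator separately.
  f(x) = 5·x^3   ⇒   f'(x) = 15·x^2
  g(x) = 4·x^3 + 3·x^2   ⇒   g'(x) = 12·x^2 + 6·x
  lim(x→∞) f'(x)/g'(x) = lim(x→∞) (15·x^2)/(12·x^2 + 6·x)
  = 5/4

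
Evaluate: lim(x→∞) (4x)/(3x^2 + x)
This is an ∞/∞ indeterminate form.

Apply L'Hôpital's rule: differentiate numerator and denominator separately.
  f(x) = 4·x   ⇒   f'(x) = 4
  g(x) = 3·x^2 + x   ⇒   g'(x) = 6·x + 1
  lim(x→∞) f'(x)/g'(x) = lim(x→∞) (4)/(6·x + 1)
  = 0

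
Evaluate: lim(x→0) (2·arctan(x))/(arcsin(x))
This is a 0/0 indeterminate form.

Apply L'Hôpital's rule: differentiate numerator and denominator separately.
  f(x) = 2·atan(x)   ⇒   f'(x) = 2/(x^2 + 1)
  g(x) = asin(x)   ⇒   g'(x) = 1/sqrt(1 - x^2)
  lim(x→0) f'(x)/g'(x) = lim(x→0) (2/(x^2 + 1))/(1/sqrt(1 - x^2))
  = 2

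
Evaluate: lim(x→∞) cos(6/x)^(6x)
This is an exponential indeterminate form.

For exponential indeterminate forms, take the natural log:
  Let L = lim(x→∞) cos(6/x)^(6x)
  Then ln(L) = lim(x→∞) [exponent × ln(base)]
  Evaluate using L'Hôpital or standard limits, then exponentiate.
  L = 1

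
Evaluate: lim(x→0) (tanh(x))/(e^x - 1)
This is a 0/0 indeterminate form.

Apply L'Hôpital's rule: differentiate numerator and denominator separately.
  f(x) = tanh(x)   ⇒   f'(x) = 1 - tanh(x)^2
  g(x) = e^(x) - 1   ⇒   g'(x) = e^(x)
  lim(x→0) f'(x)/g'(x) = lim(x→0) (1 - tanh(x)^2)/(e^(x))
  = 1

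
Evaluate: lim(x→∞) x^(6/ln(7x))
This is an exponential indeterminate form.

For exponential indeterminate forms, take the natural log:
  Let L = lim(x→∞) x^(6/ln(7x))
  Then ln(L) = lim(x→∞) [exponent × ln(base)]
  Evaluate using L'Hôpital or standard limits, then exponentiate.
  L = e^(6)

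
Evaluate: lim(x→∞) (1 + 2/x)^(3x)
This is an exponential indeterminate form.

For exponential indeterminate forms, take the natural log:
  Let L = lim(x→∞) (1 + 2/x)^(3x)
  Then ln(L) = lim(x→∞) [exponent × ln(base)]
  Evaluate using L'Hôpital or standard limits, then exponentiate.
  L = e^(6)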